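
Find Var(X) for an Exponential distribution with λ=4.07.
0.0604

We have X ~ Exponential(λ=4.07).

For an Exponential distribution with λ=4.07:
Var(X) = 0.0604

The variance measures the spread of the distribution around the mean.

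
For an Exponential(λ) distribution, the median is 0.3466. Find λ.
λ = 1.9998

For X ~ Exponential(λ), the CDF is F(x) = 1 - e^(-λx).
The median m satisfies F(m) = 0.5:
1 - e^(-λm) = 0.5
e^(-λm) = 0.5
λm = ln(2)
m = ln(2) / λ

Given m = 0.3466:
λ = ln(2) / 0.3466 = 0.693147 / 0.3466 = 1.9998

Verification: ln(2) / 1.9998 = 0.3466 ✓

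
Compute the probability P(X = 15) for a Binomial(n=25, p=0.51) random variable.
0.107126

We have X ~ Binomial(n=25, p=0.51).

For a Binomial distribution, the PMF gives us the probability of each outcome.

Using the PMF formula:
P(X = 15) = 0.107126

Rounded to 4 decimal places: 0.1071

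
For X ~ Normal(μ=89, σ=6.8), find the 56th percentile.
90.0266

We have X ~ Normal(μ=89, σ=6.8).

We want to find x such that P(X ≤ x) = 0.56.

This is the 56th percentile, which means 56% of values fall below this point.

Using the inverse CDF (quantile function):
x = F⁻¹(0.56) = 90.0266

Verification: P(X ≤ 90.0266) = 0.56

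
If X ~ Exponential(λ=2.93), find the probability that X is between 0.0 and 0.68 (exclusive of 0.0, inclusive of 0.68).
0.863632

We have X ~ Exponential(λ=2.93).

To find P(0.0 < X ≤ 0.68), we use:
P(0.0 < X ≤ 0.68) = P(X ≤ 0.68) - P(X ≤ 0.0)
                 = F(0.68) - F(0.0)
                 = 0.863632 - 0.000000
                 = 0.863632

So there's approximately a 86.4% chance that X falls in this range.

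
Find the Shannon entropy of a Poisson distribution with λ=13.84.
2.7265 nats

We have X ~ Poisson(λ=13.84).

The Shannon entropy measures the uncertainty or information content of the distribution.

For a Poisson distribution with λ=13.84:
H(X) = 2.7265 nats

(In bits, this would be 3.9334 bits.)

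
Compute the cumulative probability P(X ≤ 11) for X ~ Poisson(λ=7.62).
0.913539

We have X ~ Poisson(λ=7.62).

The CDF gives us P(X ≤ k).

Using the CDF:
P(X ≤ 11) = 0.913539

This means there's approximately a 91.4% chance that X is at most 11.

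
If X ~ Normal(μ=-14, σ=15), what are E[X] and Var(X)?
E[X] = -14.0000, Var(X) = 225.0000

We have X ~ Normal(μ=-14, σ=15).

For a Normal distribution with μ=-14, σ=15:

Expected value:
E[X] = -14.0000

Variance:
Var(X) = 225.0000

Standard deviation:
σ = √Var(X) = 15.0000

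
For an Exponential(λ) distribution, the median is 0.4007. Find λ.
λ = 1.7298

For X ~ Exponential(λ), the CDF is F(x) = 1 - e^(-λx).
The median m satisfies F(m) = 0.5:
1 - e^(-λm) = 0.5
e^(-λm) = 0.5
λm = ln(2)
m = ln(2) / λ

Given m = 0.4007:
λ = ln(2) / 0.4007 = 0.693147 / 0.4007 = 1.7298

Verification: ln(2) / 1.7298 = 0.4007 ✓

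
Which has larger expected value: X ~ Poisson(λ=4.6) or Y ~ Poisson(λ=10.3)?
Y has larger mean (10.3000 > 4.6000)

Compute the expected value for each distribution:

X ~ Poisson(λ=4.6):
E[X] = 4.6000

Y ~ Poisson(λ=10.3):
E[Y] = 10.3000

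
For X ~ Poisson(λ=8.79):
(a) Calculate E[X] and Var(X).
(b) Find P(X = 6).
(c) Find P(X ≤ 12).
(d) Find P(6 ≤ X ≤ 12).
(a) E[X] = 8.7900, Var(X) = 8.7900
(b) P(X = 6) = 0.097533
(c) P(X ≤ 12) = 0.890516
(d) P(6 ≤ X ≤ 12) = 0.761465

We have X ~ Poisson(λ=8.79).

(a) Moments:
E[X] = 8.7900
Var(X) = 8.7900
σ = √Var(X) = 2.9648

(b) Point probability using PMF:
P(X = 6) = 0.097533

(c) Cumulative probability using CDF:
P(X ≤ 12) = F(12) = 0.890516

(d) Range probability:
P(6 ≤ X ≤ 12) = P(X ≤ 12) - P(X ≤ 5)
                   = F(12) - F(5)
                   = 0.890516 - 0.129051
                   = 0.761465

This means approximately 76.1% of outcomes fall in the interval [6, 12].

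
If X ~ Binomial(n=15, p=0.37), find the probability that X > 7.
0.148717

We have X ~ Binomial(n=15, p=0.37).

P(X > 7) = 1 - P(X ≤ 7)
                = 1 - F(7)
                = 1 - 0.851283
                = 0.148717

So there's approximately a 14.9% chance that X exceeds 7.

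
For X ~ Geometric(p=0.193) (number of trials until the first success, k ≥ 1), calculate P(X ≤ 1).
0.193000

We have X ~ Geometric(p=0.193) (number of trials until the first success, k ≥ 1).

The CDF gives us P(X ≤ k).

Using the CDF:
P(X ≤ 1) = 0.193000

This means there's approximately a 19.3% chance that X is at most 1.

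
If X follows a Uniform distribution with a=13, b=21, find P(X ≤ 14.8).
0.225000

We have X ~ Uniform(a=13, b=21).

The CDF gives us P(X ≤ k).

Using the CDF:
P(X ≤ 14.8) = 0.225000

This means there's approximately a 22.5% chance that X is at most 14.8.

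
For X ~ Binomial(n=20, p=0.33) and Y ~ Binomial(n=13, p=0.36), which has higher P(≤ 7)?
Y has higher probability (P(Y ≤ 7) = 0.9456 > P(X ≤ 7) = 0.6732)

Compute P(≤ 7) for each distribution:

X ~ Binomial(n=20, p=0.33):
P(X ≤ 7) = 0.6732

Y ~ Binomial(n=13, p=0.36):
P(Y ≤ 7) = 0.9456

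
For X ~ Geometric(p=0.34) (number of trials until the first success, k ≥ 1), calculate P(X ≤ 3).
0.712504

We have X ~ Geometric(p=0.34) (number of trials until the first success, k ≥ 1).

The CDF gives us P(X ≤ k).

Using the CDF:
P(X ≤ 3) = 0.712504

This means there's approximately a 71.3% chance that X is at most 3.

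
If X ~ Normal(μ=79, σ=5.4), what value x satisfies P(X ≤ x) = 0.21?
74.6453

We have X ~ Normal(μ=79, σ=5.4).

We want to find x such that P(X ≤ x) = 0.21.

This is the 21st percentile, which means 21% of values fall below this point.

Using the inverse CDF (quantile function):
x = F⁻¹(0.21) = 74.6453

Verification: P(X ≤ 74.6453) = 0.21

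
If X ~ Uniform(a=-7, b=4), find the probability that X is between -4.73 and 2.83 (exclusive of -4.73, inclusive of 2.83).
0.687273

We have X ~ Uniform(a=-7, b=4).

To find P(-4.73 < X ≤ 2.83), we use:
P(-4.73 < X ≤ 2.83) = P(X ≤ 2.83) - P(X ≤ -4.73)
                 = F(2.83) - F(-4.73)
                 = 0.893636 - 0.206364
                 = 0.687273

So there's approximately a 68.7% chance that X falls in this range.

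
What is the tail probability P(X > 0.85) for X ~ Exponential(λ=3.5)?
0.051047

We have X ~ Exponential(λ=3.5).

P(X > 0.85) = 1 - P(X ≤ 0.85)
                = 1 - F(0.85)
                = 1 - 0.948953
                = 0.051047

So there's approximately a 5.1% chance that X exceeds 0.85.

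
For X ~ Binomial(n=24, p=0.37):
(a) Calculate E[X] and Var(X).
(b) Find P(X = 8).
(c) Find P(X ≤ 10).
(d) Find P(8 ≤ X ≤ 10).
(a) E[X] = 8.8800, Var(X) = 5.5944
(b) P(X = 8) = 0.159085
(c) P(X ≤ 10) = 0.756039
(d) P(8 ≤ X ≤ 10) = 0.471509

We have X ~ Binomial(n=24, p=0.37).

(a) Moments:
E[X] = 8.8800
Var(X) = 5.5944
σ = √Var(X) = 2.3652

(b) Point probability using PMF:
P(X = 8) = 0.159085

(c) Cumulative probability using CDF:
P(X ≤ 10) = F(10) = 0.756039

(d) Range probability:
P(8 ≤ X ≤ 10) = P(X ≤ 10) - P(X ≤ 7)
                   = F(10) - F(7)
                   = 0.756039 - 0.284531
                   = 0.471509

This means approximately 47.2% of outcomes fall in the interval [8, 10].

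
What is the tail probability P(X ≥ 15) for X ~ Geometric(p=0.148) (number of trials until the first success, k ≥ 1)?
0.106207

We have X ~ Geometric(p=0.148) (number of trials until the first success, k ≥ 1).

For discrete distributions, P(X ≥ 15) = 1 - P(X ≤ 14).

P(X ≤ 14) = 0.893793
P(X ≥ 15) = 1 - 0.893793 = 0.106207

So there's approximately a 10.6% chance that X is at least 15.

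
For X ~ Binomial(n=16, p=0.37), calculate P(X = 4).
0.133341

We have X ~ Binomial(n=16, p=0.37).

For a Binomial distribution, the PMF gives us the probability of each outcome.

Using the PMF formula:
P(X = 4) = 0.133341

Rounded to 4 decimal places: 0.1333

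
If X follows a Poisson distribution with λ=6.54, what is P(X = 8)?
0.119899

We have X ~ Poisson(λ=6.54).

For a Poisson distribution, the PMF gives us the probability of each outcome.

Using the PMF formula:
P(X = 8) = 0.119899

Rounded to 4 decimal places: 0.1199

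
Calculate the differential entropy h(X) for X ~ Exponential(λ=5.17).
-0.6429 nats

We have X ~ Exponential(λ=5.17).

The differential entropy measures the uncertainty or information content of the distribution.

For an Exponential distribution with λ=5.17:
h(X) = -0.6429 nats

(In bits, this would be -0.9275 bits.)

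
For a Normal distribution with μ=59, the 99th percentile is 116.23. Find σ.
σ = 24.6008

For X ~ Normal(μ, σ), the p-th percentile satisfies x = μ + z_p × σ,
where z_p = Φ⁻¹(p) is the standard normal quantile.

Step 1: z_{0.99} = Φ⁻¹(0.99) = 2.3263

Step 2: Solve for σ:
116.23 = 59 + 2.3263 × σ
σ = (116.23 - 59) / 2.3263
σ = 57.23 / 2.3263
σ = 24.6008

Verification: μ + z × σ = 59 + 2.3263 × 24.6008 = 116.23 ✓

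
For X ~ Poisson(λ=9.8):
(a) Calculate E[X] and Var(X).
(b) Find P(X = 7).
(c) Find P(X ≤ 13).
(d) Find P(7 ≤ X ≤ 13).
(a) E[X] = 9.8000, Var(X) = 9.8000
(b) P(X = 7) = 0.095514
(c) P(X ≤ 13) = 0.878605
(d) P(7 ≤ X ≤ 13) = 0.735340

We have X ~ Poisson(λ=9.8).

(a) Moments:
E[X] = 9.8000
Var(X) = 9.8000
σ = √Var(X) = 3.1305

(b) Point probability using PMF:
P(X = 7) = 0.095514

(c) Cumulative probability using CDF:
P(X ≤ 13) = F(13) = 0.878605

(d) Range probability:
P(7 ≤ X ≤ 13) = P(X ≤ 13) - P(X ≤ 6)
                   = F(13) - F(6)
                   = 0.878605 - 0.143265
                   = 0.735340

This means approximately 73.5% of outcomes fall in the interval [7, 13].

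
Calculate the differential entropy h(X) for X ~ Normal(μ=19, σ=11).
3.8168 nats

We have X ~ Normal(μ=19, σ=11).

The differential entropy measures the uncertainty or information content of the distribution.

For a Normal distribution with μ=19, σ=11:
h(X) = 3.8168 nats

(In bits, this would be 5.5065 bits.)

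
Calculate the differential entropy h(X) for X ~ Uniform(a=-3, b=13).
2.7726 nats

We have X ~ Uniform(a=-3, b=13).

The differential entropy measures the uncertainty or information content of the distribution.

For a Uniform distribution with a=-3, b=13:
h(X) = 2.7726 nats

(In bits, this would be 4.0000 bits.)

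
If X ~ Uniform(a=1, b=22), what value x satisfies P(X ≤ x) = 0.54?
12.3400

We have X ~ Uniform(a=1, b=22).

We want to find x such that P(X ≤ x) = 0.54.

This is the 54th percentile, which means 54% of values fall below this point.

Using the inverse CDF (quantile function):
x = F⁻¹(0.54) = 12.3400

Verification: P(X ≤ 12.3400) = 0.54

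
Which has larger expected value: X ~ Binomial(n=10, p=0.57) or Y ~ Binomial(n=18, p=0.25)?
X has larger mean (5.7000 > 4.5000)

Compute the expected value for each distribution:

X ~ Binomial(n=10, p=0.57):
E[X] = 5.7000

Y ~ Binomial(n=18, p=0.25):
E[Y] = 4.5000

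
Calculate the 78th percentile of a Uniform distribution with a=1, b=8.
6.4600

We have X ~ Uniform(a=1, b=8).

We want to find x such that P(X ≤ x) = 0.78.

This is the 78th percentile, which means 78% of values fall below this point.

Using the inverse CDF (quantile function):
x = F⁻¹(0.78) = 6.4600

Verification: P(X ≤ 6.4600) = 0.78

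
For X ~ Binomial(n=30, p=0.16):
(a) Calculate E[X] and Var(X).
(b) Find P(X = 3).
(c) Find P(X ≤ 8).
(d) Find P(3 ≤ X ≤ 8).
(a) E[X] = 4.8000, Var(X) = 4.0320
(b) P(X = 3) = 0.150116
(c) P(X ≤ 8) = 0.959717
(d) P(3 ≤ X ≤ 8) = 0.839353

We have X ~ Binomial(n=30, p=0.16).

(a) Moments:
E[X] = 4.8000
Var(X) = 4.0320
σ = √Var(X) = 2.0080

(b) Point probability using PMF:
P(X = 3) = 0.150116

(c) Cumulative probability using CDF:
P(X ≤ 8) = F(8) = 0.959717

(d) Range probability:
P(3 ≤ X ≤ 8) = P(X ≤ 8) - P(X ≤ 2)
                   = F(8) - F(2)
                   = 0.959717 - 0.120364
                   = 0.839353

This means approximately 83.9% of outcomes fall in the interval [3, 8].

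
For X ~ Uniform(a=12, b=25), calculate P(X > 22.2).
0.215385

We have X ~ Uniform(a=12, b=25).

P(X > 22.2) = 1 - P(X ≤ 22.2)
                = 1 - F(22.2)
                = 1 - 0.784615
                = 0.215385

So there's approximately a 21.5% chance that X exceeds 22.2.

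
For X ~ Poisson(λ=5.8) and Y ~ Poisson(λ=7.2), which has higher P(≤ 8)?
X has higher probability (P(X ≤ 8) = 0.8672 > P(Y ≤ 8) = 0.7027)

Compute P(≤ 8) for each distribution:

X ~ Poisson(λ=5.8):
P(X ≤ 8) = 0.8672

Y ~ Poisson(λ=7.2):
P(Y ≤ 8) = 0.7027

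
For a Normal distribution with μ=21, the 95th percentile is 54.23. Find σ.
σ = 20.2024

For X ~ Normal(μ, σ), the p-th percentile satisfies x = μ + z_p × σ,
where z_p = Φ⁻¹(p) is the standard normal quantile.

Step 1: z_{0.95} = Φ⁻¹(0.95) = 1.6449

Step 2: Solve for σ:
54.23 = 21 + 1.6449 × σ
σ = (54.23 - 21) / 1.6449
σ = 33.23 / 1.6449
σ = 20.2024

Verification: μ + z × σ = 21 + 1.6449 × 20.2024 = 54.23 ✓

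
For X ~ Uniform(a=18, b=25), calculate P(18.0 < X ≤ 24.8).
0.971429

We have X ~ Uniform(a=18, b=25).

To find P(18.0 < X ≤ 24.8), we use:
P(18.0 < X ≤ 24.8) = P(X ≤ 24.8) - P(X ≤ 18.0)
                 = F(24.8) - F(18.0)
                 = 0.971429 - 0.000000
                 = 0.971429

So there's approximately a 97.1% chance that X falls in this range.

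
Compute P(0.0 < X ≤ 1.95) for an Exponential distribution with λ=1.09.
0.880627

We have X ~ Exponential(λ=1.09).

To find P(0.0 < X ≤ 1.95), we use:
P(0.0 < X ≤ 1.95) = P(X ≤ 1.95) - P(X ≤ 0.0)
                 = F(1.95) - F(0.0)
                 = 0.880627 - 0.000000
                 = 0.880627

So there's approximately a 88.1% chance that X falls in this range.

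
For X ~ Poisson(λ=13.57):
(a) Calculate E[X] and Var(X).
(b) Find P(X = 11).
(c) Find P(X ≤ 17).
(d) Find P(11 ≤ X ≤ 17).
(a) E[X] = 13.5700, Var(X) = 13.5700
(b) P(X = 11) = 0.092012
(c) P(X ≤ 17) = 0.856405
(d) P(11 ≤ X ≤ 17) = 0.650448

We have X ~ Poisson(λ=13.57).

(a) Moments:
E[X] = 13.5700
Var(X) = 13.5700
σ = √Var(X) = 3.6837

(b) Point probability using PMF:
P(X = 11) = 0.092012

(c) Cumulative probability using CDF:
P(X ≤ 17) = F(17) = 0.856405

(d) Range probability:
P(11 ≤ X ≤ 17) = P(X ≤ 17) - P(X ≤ 10)
                   = F(17) - F(10)
                   = 0.856405 - 0.205957
                   = 0.650448

This means approximately 65.0% of outcomes fall in the interval [11, 17].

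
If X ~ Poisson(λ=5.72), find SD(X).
2.3917

We have X ~ Poisson(λ=5.72).

For a Poisson distribution with λ=5.72:
σ = √Var(X) = 2.3917

The standard deviation is the square root of the variance.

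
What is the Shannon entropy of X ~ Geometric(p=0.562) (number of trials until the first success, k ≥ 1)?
1.2196 nats

We have X ~ Geometric(p=0.562) (number of trials until the first success, k ≥ 1).

The Shannon entropy measures the uncertainty or information content of the distribution.

For a Geometric distribution with p=0.562 (number of trials until the first success, k ≥ 1):
H(X) = 1.2196 nats

(In bits, this would be 1.7596 bits.)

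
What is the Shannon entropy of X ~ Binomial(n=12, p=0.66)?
1.9092 nats

We have X ~ Binomial(n=12, p=0.66).

The Shannon entropy measures the uncertainty or information content of the distribution.

For a Binomial distribution with n=12, p=0.66:
H(X) = 1.9092 nats

(In bits, this would be 2.7544 bits.)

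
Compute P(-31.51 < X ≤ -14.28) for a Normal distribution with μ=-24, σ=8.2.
0.702192

We have X ~ Normal(μ=-24, σ=8.2).

To find P(-31.51 < X ≤ -14.28), we use:
P(-31.51 < X ≤ -14.28) = P(X ≤ -14.28) - P(X ≤ -31.51)
                 = F(-14.28) - F(-31.51)
                 = 0.882064 - 0.179872
                 = 0.702192

So there's approximately a 70.2% chance that X falls in this range.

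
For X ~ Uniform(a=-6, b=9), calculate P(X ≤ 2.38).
0.558667

We have X ~ Uniform(a=-6, b=9).

The CDF gives us P(X ≤ k).

Using the CDF:
P(X ≤ 2.38) = 0.558667

This means there's approximately a 55.9% chance that X is at most 2.38.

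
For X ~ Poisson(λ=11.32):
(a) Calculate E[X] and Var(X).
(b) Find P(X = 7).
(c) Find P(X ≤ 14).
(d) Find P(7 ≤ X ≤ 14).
(a) E[X] = 11.3200, Var(X) = 11.3200
(b) P(X = 7) = 0.057317
(c) P(X ≤ 14) = 0.829765
(d) P(7 ≤ X ≤ 14) = 0.763380

We have X ~ Poisson(λ=11.32).

(a) Moments:
E[X] = 11.3200
Var(X) = 11.3200
σ = √Var(X) = 3.3645

(b) Point probability using PMF:
P(X = 7) = 0.057317

(c) Cumulative probability using CDF:
P(X ≤ 14) = F(14) = 0.829765

(d) Range probability:
P(7 ≤ X ≤ 14) = P(X ≤ 14) - P(X ≤ 6)
                   = F(14) - F(6)
                   = 0.829765 - 0.066386
                   = 0.763380

This means approximately 76.3% of outcomes fall in the interval [7, 14].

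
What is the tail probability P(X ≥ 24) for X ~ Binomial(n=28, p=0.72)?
0.073901

We have X ~ Binomial(n=28, p=0.72).

For discrete distributions, P(X ≥ 24) = 1 - P(X ≤ 23).

P(X ≤ 23) = 0.926099
P(X ≥ 24) = 1 - 0.926099 = 0.073901

So there's approximately a 7.4% chance that X is at least 24.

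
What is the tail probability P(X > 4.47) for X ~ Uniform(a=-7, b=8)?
0.235333

We have X ~ Uniform(a=-7, b=8).

P(X > 4.47) = 1 - P(X ≤ 4.47)
                = 1 - F(4.47)
                = 1 - 0.764667
                = 0.235333

So there's approximately a 23.5% chance that X exceeds 4.47.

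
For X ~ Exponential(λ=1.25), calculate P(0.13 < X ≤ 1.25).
0.640405

We have X ~ Exponential(λ=1.25).

To find P(0.13 < X ≤ 1.25), we use:
P(0.13 < X ≤ 1.25) = P(X ≤ 1.25) - P(X ≤ 0.13)
                 = F(1.25) - F(0.13)
                 = 0.790389 - 0.149984
                 = 0.640405

So there's approximately a 64.0% chance that X falls in this range.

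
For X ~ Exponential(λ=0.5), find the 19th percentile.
0.4214

We have X ~ Exponential(λ=0.5).

We want to find x such that P(X ≤ x) = 0.19.

This is the 19th percentile, which means 19% of values fall below this point.

Using the inverse CDF (quantile function):
x = F⁻¹(0.19) = 0.4214

Verification: P(X ≤ 0.4214) = 0.19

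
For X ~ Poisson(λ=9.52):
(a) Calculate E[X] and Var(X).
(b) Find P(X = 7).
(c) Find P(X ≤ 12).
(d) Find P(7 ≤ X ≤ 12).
(a) E[X] = 9.5200, Var(X) = 9.5200
(b) P(X = 7) = 0.103168
(c) P(X ≤ 12) = 0.834736
(d) P(7 ≤ X ≤ 12) = 0.671310

We have X ~ Poisson(λ=9.52).

(a) Moments:
E[X] = 9.5200
Var(X) = 9.5200
σ = √Var(X) = 3.0854

(b) Point probability using PMF:
P(X = 7) = 0.103168

(c) Cumulative probability using CDF:
P(X ≤ 12) = F(12) = 0.834736

(d) Range probability:
P(7 ≤ X ≤ 12) = P(X ≤ 12) - P(X ≤ 6)
                   = F(12) - F(6)
                   = 0.834736 - 0.163426
                   = 0.671310

This means approximately 67.1% of outcomes fall in the interval [7, 12].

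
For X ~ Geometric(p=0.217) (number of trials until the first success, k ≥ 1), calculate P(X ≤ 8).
0.858716

We have X ~ Geometric(p=0.217) (number of trials until the first success, k ≥ 1).

The CDF gives us P(X ≤ k).

Using the CDF:
P(X ≤ 8) = 0.858716

This means there's approximately a 85.9% chance that X is at most 8.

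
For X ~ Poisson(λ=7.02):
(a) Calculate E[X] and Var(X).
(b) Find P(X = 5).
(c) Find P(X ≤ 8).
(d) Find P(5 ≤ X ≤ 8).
(a) E[X] = 7.0200, Var(X) = 7.0200
(b) P(X = 5) = 0.126986
(c) P(X ≤ 8) = 0.726480
(d) P(5 ≤ X ≤ 8) = 0.555305

We have X ~ Poisson(λ=7.02).

(a) Moments:
E[X] = 7.0200
Var(X) = 7.0200
σ = √Var(X) = 2.6495

(b) Point probability using PMF:
P(X = 5) = 0.126986

(c) Cumulative probability using CDF:
P(X ≤ 8) = F(8) = 0.726480

(d) Range probability:
P(5 ≤ X ≤ 8) = P(X ≤ 8) - P(X ≤ 4)
                   = F(8) - F(4)
                   = 0.726480 - 0.171175
                   = 0.555305

This means approximately 55.5% of outcomes fall in the interval [5, 8].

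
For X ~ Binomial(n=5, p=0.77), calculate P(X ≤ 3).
0.325062

We have X ~ Binomial(n=5, p=0.77).

The CDF gives us P(X ≤ k).

Using the CDF:
P(X ≤ 3) = 0.325062

This means there's approximately a 32.5% chance that X is at most 3.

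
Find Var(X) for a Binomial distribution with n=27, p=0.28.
5.4432

We have X ~ Binomial(n=27, p=0.28).

For a Binomial distribution with n=27, p=0.28:
Var(X) = 5.4432

The variance measures the spread of the distribution around the mean.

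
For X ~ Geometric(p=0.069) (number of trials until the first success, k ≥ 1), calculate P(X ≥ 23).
0.207440

We have X ~ Geometric(p=0.069) (number of trials until the first success, k ≥ 1).

For discrete distributions, P(X ≥ 23) = 1 - P(X ≤ 22).

P(X ≤ 22) = 0.792560
P(X ≥ 23) = 1 - 0.792560 = 0.207440

So there's approximately a 20.7% chance that X is at least 23.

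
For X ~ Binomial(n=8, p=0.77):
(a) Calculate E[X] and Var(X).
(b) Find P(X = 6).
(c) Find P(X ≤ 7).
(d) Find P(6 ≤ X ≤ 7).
(a) E[X] = 6.1600, Var(X) = 1.4168
(b) P(X = 6) = 0.308715
(c) P(X ≤ 7) = 0.876426
(d) P(6 ≤ X ≤ 7) = 0.604008

We have X ~ Binomial(n=8, p=0.77).

(a) Moments:
E[X] = 6.1600
Var(X) = 1.4168
σ = √Var(X) = 1.1903

(b) Point probability using PMF:
P(X = 6) = 0.308715

(c) Cumulative probability using CDF:
P(X ≤ 7) = F(7) = 0.876426

(d) Range probability:
P(6 ≤ X ≤ 7) = P(X ≤ 7) - P(X ≤ 5)
                   = F(7) - F(5)
                   = 0.876426 - 0.272418
                   = 0.604008

This means approximately 60.4% of outcomes fall in the interval [6, 7].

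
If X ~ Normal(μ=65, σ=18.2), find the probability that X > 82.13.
0.173299

We have X ~ Normal(μ=65, σ=18.2).

P(X > 82.13) = 1 - P(X ≤ 82.13)
                = 1 - F(82.13)
                = 1 - 0.826701
                = 0.173299

So there's approximately a 17.3% chance that X exceeds 82.13.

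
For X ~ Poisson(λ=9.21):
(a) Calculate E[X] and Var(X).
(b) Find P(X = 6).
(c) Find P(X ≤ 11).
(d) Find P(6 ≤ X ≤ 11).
(a) E[X] = 9.2100, Var(X) = 9.2100
(b) P(X = 6) = 0.084796
(c) P(X ≤ 11) = 0.782172
(d) P(6 ≤ X ≤ 11) = 0.678652

We have X ~ Poisson(λ=9.21).

(a) Moments:
E[X] = 9.2100
Var(X) = 9.2100
σ = √Var(X) = 3.0348

(b) Point probability using PMF:
P(X = 6) = 0.084796

(c) Cumulative probability using CDF:
P(X ≤ 11) = F(11) = 0.782172

(d) Range probability:
P(6 ≤ X ≤ 11) = P(X ≤ 11) - P(X ≤ 5)
                   = F(11) - F(5)
                   = 0.782172 - 0.103520
                   = 0.678652

This means approximately 67.9% of outcomes fall in the interval [6, 11].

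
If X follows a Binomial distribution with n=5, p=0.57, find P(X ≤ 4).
0.939831

We have X ~ Binomial(n=5, p=0.57).

The CDF gives us P(X ≤ k).

Using the CDF:
P(X ≤ 4) = 0.939831

This means there's approximately a 94.0% chance that X is at most 4.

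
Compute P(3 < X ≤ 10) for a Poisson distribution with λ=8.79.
0.705974

We have X ~ Poisson(λ=8.79).

To find P(3 < X ≤ 10), we use:
P(3 < X ≤ 10) = P(X ≤ 10) - P(X ≤ 3)
                 = F(10) - F(3)
                 = 0.730579 - 0.024605
                 = 0.705974

So there's approximately a 70.6% chance that X falls in this range.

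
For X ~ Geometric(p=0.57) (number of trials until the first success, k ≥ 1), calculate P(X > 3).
0.079507

We have X ~ Geometric(p=0.57) (number of trials until the first success, k ≥ 1).

P(X > 3) = 1 - P(X ≤ 3)
                = 1 - F(3)
                = 1 - 0.920493
                = 0.079507

So there's approximately a 8.0% chance that X exceeds 3.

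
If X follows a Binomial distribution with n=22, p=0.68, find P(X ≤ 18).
0.953922

We have X ~ Binomial(n=22, p=0.68).

The CDF gives us P(X ≤ k).

Using the CDF:
P(X ≤ 18) = 0.953922

This means there's approximately a 95.4% chance that X is at most 18.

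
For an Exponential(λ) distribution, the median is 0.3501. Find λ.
λ = 1.9799

For X ~ Exponential(λ), the CDF is F(x) = 1 - e^(-λx).
The median m satisfies F(m) = 0.5:
1 - e^(-λm) = 0.5
e^(-λm) = 0.5
λm = ln(2)
m = ln(2) / λ

Given m = 0.3501:
λ = ln(2) / 0.3501 = 0.693147 / 0.3501 = 1.9799

Verification: ln(2) / 1.9799 = 0.3501 ✓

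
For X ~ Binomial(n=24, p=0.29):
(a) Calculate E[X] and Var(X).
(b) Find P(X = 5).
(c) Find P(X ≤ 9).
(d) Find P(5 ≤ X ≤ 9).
(a) E[X] = 6.9600, Var(X) = 4.9416
(b) P(X = 5) = 0.130115
(c) P(X ≤ 9) = 0.872081
(d) P(5 ≤ X ≤ 9) = 0.739994

We have X ~ Binomial(n=24, p=0.29).

(a) Moments:
E[X] = 6.9600
Var(X) = 4.9416
σ = √Var(X) = 2.2230

(b) Point probability using PMF:
P(X = 5) = 0.130115

(c) Cumulative probability using CDF:
P(X ≤ 9) = F(9) = 0.872081

(d) Range probability:
P(5 ≤ X ≤ 9) = P(X ≤ 9) - P(X ≤ 4)
                   = F(9) - F(4)
                   = 0.872081 - 0.132087
                   = 0.739994

This means approximately 74.0% of outcomes fall in the interval [5, 9].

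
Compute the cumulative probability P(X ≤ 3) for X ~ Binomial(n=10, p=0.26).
0.752065

We have X ~ Binomial(n=10, p=0.26).

The CDF gives us P(X ≤ k).

Using the CDF:
P(X ≤ 3) = 0.752065

This means there's approximately a 75.2% chance that X is at most 3.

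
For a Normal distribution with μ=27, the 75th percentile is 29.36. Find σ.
σ = 3.4989

For X ~ Normal(μ, σ), the p-th percentile satisfies x = μ + z_p × σ,
where z_p = Φ⁻¹(p) is the standard normal quantile.

Step 1: z_{0.75} = Φ⁻¹(0.75) = 0.6745

Step 2: Solve for σ:
29.36 = 27 + 0.6745 × σ
σ = (29.36 - 27) / 0.6745
σ = 2.36 / 0.6745
σ = 3.4989

Verification: μ + z × σ = 27 + 0.6745 × 3.4989 = 29.36 ✓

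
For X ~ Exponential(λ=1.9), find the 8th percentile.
0.0439

We have X ~ Exponential(λ=1.9).

We want to find x such that P(X ≤ x) = 0.08.

This is the 8th percentile, which means 8% of values fall below this point.

Using the inverse CDF (quantile function):
x = F⁻¹(0.08) = 0.0439

Verification: P(X ≤ 0.0439) = 0.08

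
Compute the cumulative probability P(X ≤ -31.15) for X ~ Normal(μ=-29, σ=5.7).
0.353015

We have X ~ Normal(μ=-29, σ=5.7).

The CDF gives us P(X ≤ k).

Using the CDF:
P(X ≤ -31.15) = 0.353015

This means there's approximately a 35.3% chance that X is at most -31.15.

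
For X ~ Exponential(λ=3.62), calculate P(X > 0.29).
0.350008

We have X ~ Exponential(λ=3.62).

P(X > 0.29) = 1 - P(X ≤ 0.29)
                = 1 - F(0.29)
                = 1 - 0.649992
                = 0.350008

So there's approximately a 35.0% chance that X exceeds 0.29.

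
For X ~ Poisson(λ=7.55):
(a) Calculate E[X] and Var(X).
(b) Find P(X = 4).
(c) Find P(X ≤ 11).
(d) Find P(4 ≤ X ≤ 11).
(a) E[X] = 7.5500, Var(X) = 7.5500
(b) P(X = 4) = 0.071228
(c) P(X ≤ 11) = 0.917798
(d) P(4 ≤ X ≤ 11) = 0.860569

We have X ~ Poisson(λ=7.55).

(a) Moments:
E[X] = 7.5500
Var(X) = 7.5500
σ = √Var(X) = 2.7477

(b) Point probability using PMF:
P(X = 4) = 0.071228

(c) Cumulative probability using CDF:
P(X ≤ 11) = F(11) = 0.917798

(d) Range probability:
P(4 ≤ X ≤ 11) = P(X ≤ 11) - P(X ≤ 3)
                   = F(11) - F(3)
                   = 0.917798 - 0.057230
                   = 0.860569

This means approximately 86.1% of outcomes fall in the interval [4, 11].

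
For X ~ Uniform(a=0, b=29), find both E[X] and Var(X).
E[X] = 14.5000, Var(X) = 70.0833

We have X ~ Uniform(a=0, b=29).

For a Uniform distribution with a=0, b=29:

Expected value:
E[X] = 14.5000

Variance:
Var(X) = 70.0833

Standard deviation:
σ = √Var(X) = 8.3716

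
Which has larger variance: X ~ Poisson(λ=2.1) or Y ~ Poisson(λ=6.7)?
Y has larger variance (6.7000 > 2.1000)

Compute the variance for each distribution:

X ~ Poisson(λ=2.1):
Var(X) = 2.1000

Y ~ Poisson(λ=6.7):
Var(Y) = 6.7000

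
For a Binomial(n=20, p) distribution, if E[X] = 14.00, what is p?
p = 0.7

For a Binomial(n, p) distribution:
E[X] = n × p

Given n = 20 and E[X] = 14.00:
14.00 = 20 × p
p = 14.00 / 20 = 0.7

Verification: Binomial(20, 0.7) has E[X] = 14.00 ✓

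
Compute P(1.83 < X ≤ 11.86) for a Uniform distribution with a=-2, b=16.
0.557222

We have X ~ Uniform(a=-2, b=16).

To find P(1.83 < X ≤ 11.86), we use:
P(1.83 < X ≤ 11.86) = P(X ≤ 11.86) - P(X ≤ 1.83)
                 = F(11.86) - F(1.83)
                 = 0.770000 - 0.212778
                 = 0.557222

So there's approximately a 55.7% chance that X falls in this range.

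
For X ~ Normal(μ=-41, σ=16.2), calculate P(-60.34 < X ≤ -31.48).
0.605345

We have X ~ Normal(μ=-41, σ=16.2).

To find P(-60.34 < X ≤ -31.48), we use:
P(-60.34 < X ≤ -31.48) = P(X ≤ -31.48) - P(X ≤ -60.34)
                 = F(-31.48) - F(-60.34)
                 = 0.721618 - 0.116273
                 = 0.605345

So there's approximately a 60.5% chance that X falls in this range.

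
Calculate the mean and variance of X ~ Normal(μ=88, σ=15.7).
E[X] = 88.0000, Var(X) = 246.4900

We have X ~ Normal(μ=88, σ=15.7).

For a Normal distribution with μ=88, σ=15.7:

Expected value:
E[X] = 88.0000

Variance:
Var(X) = 246.4900

Standard deviation:
σ = √Var(X) = 15.7000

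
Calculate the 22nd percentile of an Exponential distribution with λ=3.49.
0.0712

We have X ~ Exponential(λ=3.49).

We want to find x such that P(X ≤ x) = 0.22.

This is the 22nd percentile, which means 22% of values fall below this point.

Using the inverse CDF (quantile function):
x = F⁻¹(0.22) = 0.0712

Verification: P(X ≤ 0.0712) = 0.22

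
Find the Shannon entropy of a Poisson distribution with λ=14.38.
2.7458 nats

We have X ~ Poisson(λ=14.38).

The Shannon entropy measures the uncertainty or information content of the distribution.

For a Poisson distribution with λ=14.38:
H(X) = 2.7458 nats

(In bits, this would be 3.9614 bits.)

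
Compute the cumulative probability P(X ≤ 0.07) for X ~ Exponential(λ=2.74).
0.174528

We have X ~ Exponential(λ=2.74).

The CDF gives us P(X ≤ k).

Using the CDF:
P(X ≤ 0.07) = 0.174528

This means there's approximately a 17.5% chance that X is at most 0.07.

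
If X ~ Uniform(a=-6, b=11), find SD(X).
4.9075

We have X ~ Uniform(a=-6, b=11).

For a Uniform distribution with a=-6, b=11:
σ = √Var(X) = 4.9075

The standard deviation is the square root of the variance.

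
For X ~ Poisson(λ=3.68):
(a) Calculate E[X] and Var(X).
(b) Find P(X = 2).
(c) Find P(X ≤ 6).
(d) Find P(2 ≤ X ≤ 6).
(a) E[X] = 3.6800, Var(X) = 3.6800
(b) P(X = 2) = 0.170790
(c) P(X ≤ 6) = 0.919942
(d) P(2 ≤ X ≤ 6) = 0.801898

We have X ~ Poisson(λ=3.68).

(a) Moments:
E[X] = 3.6800
Var(X) = 3.6800
σ = √Var(X) = 1.9183

(b) Point probability using PMF:
P(X = 2) = 0.170790

(c) Cumulative probability using CDF:
P(X ≤ 6) = F(6) = 0.919942

(d) Range probability:
P(2 ≤ X ≤ 6) = P(X ≤ 6) - P(X ≤ 1)
                   = F(6) - F(1)
                   = 0.919942 - 0.118044
                   = 0.801898

This means approximately 80.2% of outcomes fall in the interval [2, 6].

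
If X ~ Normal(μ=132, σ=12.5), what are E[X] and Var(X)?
E[X] = 132.0000, Var(X) = 156.2500

We have X ~ Normal(μ=132, σ=12.5).

For a Normal distribution with μ=132, σ=12.5:

Expected value:
E[X] = 132.0000

Variance:
Var(X) = 156.2500

Standard deviation:
σ = √Var(X) = 12.5000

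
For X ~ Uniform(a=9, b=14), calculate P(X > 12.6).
0.280000

We have X ~ Uniform(a=9, b=14).

P(X > 12.6) = 1 - P(X ≤ 12.6)
                = 1 - F(12.6)
                = 1 - 0.720000
                = 0.280000

So there's approximately a 28.0% chance that X exceeds 12.6.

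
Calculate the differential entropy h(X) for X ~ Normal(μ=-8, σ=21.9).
4.5054 nats

We have X ~ Normal(μ=-8, σ=21.9).

The differential entropy measures the uncertainty or information content of the distribution.

For a Normal distribution with μ=-8, σ=21.9:
h(X) = 4.5054 nats

(In bits, this would be 6.5000 bits.)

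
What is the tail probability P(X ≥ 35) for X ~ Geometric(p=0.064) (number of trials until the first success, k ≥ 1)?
0.105531

We have X ~ Geometric(p=0.064) (number of trials until the first success, k ≥ 1).

For discrete distributions, P(X ≥ 35) = 1 - P(X ≤ 34).

P(X ≤ 34) = 0.894469
P(X ≥ 35) = 1 - 0.894469 = 0.105531

So there's approximately a 10.6% chance that X is at least 35.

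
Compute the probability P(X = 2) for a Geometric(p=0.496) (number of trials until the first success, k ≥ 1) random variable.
0.249984

We have X ~ Geometric(p=0.496) (number of trials until the first success, k ≥ 1).

For a Geometric distribution, the PMF gives us the probability of each outcome.

Using the PMF formula:
P(X = 2) = 0.249984

Rounded to 4 decimal places: 0.2500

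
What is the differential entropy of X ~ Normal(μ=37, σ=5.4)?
3.1053 nats

We have X ~ Normal(μ=37, σ=5.4).

The differential entropy measures the uncertainty or information content of the distribution.

For a Normal distribution with μ=37, σ=5.4:
h(X) = 3.1053 nats

(In bits, this would be 4.4801 bits.)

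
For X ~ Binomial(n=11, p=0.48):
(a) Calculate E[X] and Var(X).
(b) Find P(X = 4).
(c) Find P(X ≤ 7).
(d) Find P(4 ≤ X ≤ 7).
(a) E[X] = 5.2800, Var(X) = 2.7456
(b) P(X = 4) = 0.180095
(c) P(X ≤ 7) = 0.910482
(d) P(4 ≤ X ≤ 7) = 0.769319

We have X ~ Binomial(n=11, p=0.48).

(a) Moments:
E[X] = 5.2800
Var(X) = 2.7456
σ = √Var(X) = 1.6570

(b) Point probability using PMF:
P(X = 4) = 0.180095

(c) Cumulative probability using CDF:
P(X ≤ 7) = F(7) = 0.910482

(d) Range probability:
P(4 ≤ X ≤ 7) = P(X ≤ 7) - P(X ≤ 3)
                   = F(7) - F(3)
                   = 0.910482 - 0.141163
                   = 0.769319

This means approximately 76.9% of outcomes fall in the interval [4, 7].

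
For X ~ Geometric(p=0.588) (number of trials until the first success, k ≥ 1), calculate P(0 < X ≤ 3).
0.930065

We have X ~ Geometric(p=0.588) (number of trials until the first success, k ≥ 1).

To find P(0 < X ≤ 3), we use:
P(0 < X ≤ 3) = P(X ≤ 3) - P(X ≤ 0)
                 = F(3) - F(0)
                 = 0.930065 - 0.000000
                 = 0.930065

So there's approximately a 93.0% chance that X falls in this range.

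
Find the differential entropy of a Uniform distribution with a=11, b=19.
2.0794 nats

We have X ~ Uniform(a=11, b=19).

The differential entropy measures the uncertainty or information content of the distribution.

For a Uniform distribution with a=11, b=19:
h(X) = 2.0794 nats

(In bits, this would be 3.0000 bits.)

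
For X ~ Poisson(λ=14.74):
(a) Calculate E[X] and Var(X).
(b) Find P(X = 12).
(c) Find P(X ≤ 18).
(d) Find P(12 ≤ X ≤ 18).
(a) E[X] = 14.7400, Var(X) = 14.7400
(b) P(X = 12) = 0.087123
(c) P(X ≤ 18) = 0.837346
(d) P(12 ≤ X ≤ 18) = 0.634758

We have X ~ Poisson(λ=14.74).

(a) Moments:
E[X] = 14.7400
Var(X) = 14.7400
σ = √Var(X) = 3.8393

(b) Point probability using PMF:
P(X = 12) = 0.087123

(c) Cumulative probability using CDF:
P(X ≤ 18) = F(18) = 0.837346

(d) Range probability:
P(12 ≤ X ≤ 18) = P(X ≤ 18) - P(X ≤ 11)
                   = F(18) - F(11)
                   = 0.837346 - 0.202588
                   = 0.634758

This means approximately 63.5% of outcomes fall in the interval [12, 18].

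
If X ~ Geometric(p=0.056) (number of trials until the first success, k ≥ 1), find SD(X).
17.3499

We have X ~ Geometric(p=0.056) (number of trials until the first success, k ≥ 1).

For a Geometric distribution with p=0.056 (number of trials until the first success, k ≥ 1):
σ = √Var(X) = 17.3499

The standard deviation is the square root of the variance.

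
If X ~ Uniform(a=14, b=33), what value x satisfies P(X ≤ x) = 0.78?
28.8200

We have X ~ Uniform(a=14, b=33).

We want to find x such that P(X ≤ x) = 0.78.

This is the 78th percentile, which means 78% of values fall below this point.

Using the inverse CDF (quantile function):
x = F⁻¹(0.78) = 28.8200

Verification: P(X ≤ 28.8200) = 0.78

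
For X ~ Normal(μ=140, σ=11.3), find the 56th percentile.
141.7060

We have X ~ Normal(μ=140, σ=11.3).

We want to find x such that P(X ≤ x) = 0.56.

This is the 56th percentile, which means 56% of values fall below this point.

Using the inverse CDF (quantile function):
x = F⁻¹(0.56) = 141.7060

Verification: P(X ≤ 141.7060) = 0.56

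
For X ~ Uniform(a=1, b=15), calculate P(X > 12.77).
0.159286

We have X ~ Uniform(a=1, b=15).

P(X > 12.77) = 1 - P(X ≤ 12.77)
                = 1 - F(12.77)
                = 1 - 0.840714
                = 0.159286

So there's approximately a 15.9% chance that X exceeds 12.77.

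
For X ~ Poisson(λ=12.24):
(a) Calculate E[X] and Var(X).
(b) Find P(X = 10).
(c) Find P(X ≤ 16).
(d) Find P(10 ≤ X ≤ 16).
(a) E[X] = 12.2400, Var(X) = 12.2400
(b) P(X = 10) = 0.100528
(c) P(X ≤ 16) = 0.885158
(d) P(10 ≤ X ≤ 16) = 0.663105

We have X ~ Poisson(λ=12.24).

(a) Moments:
E[X] = 12.2400
Var(X) = 12.2400
σ = √Var(X) = 3.4986

(b) Point probability using PMF:
P(X = 10) = 0.100528

(c) Cumulative probability using CDF:
P(X ≤ 16) = F(16) = 0.885158

(d) Range probability:
P(10 ≤ X ≤ 16) = P(X ≤ 16) - P(X ≤ 9)
                   = F(16) - F(9)
                   = 0.885158 - 0.222053
                   = 0.663105

This means approximately 66.3% of outcomes fall in the interval [10, 16].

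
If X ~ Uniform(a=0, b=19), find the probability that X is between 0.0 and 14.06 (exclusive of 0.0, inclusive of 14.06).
0.740000

We have X ~ Uniform(a=0, b=19).

To find P(0.0 < X ≤ 14.06), we use:
P(0.0 < X ≤ 14.06) = P(X ≤ 14.06) - P(X ≤ 0.0)
                 = F(14.06) - F(0.0)
                 = 0.740000 - 0.000000
                 = 0.740000

So there's approximately a 74.0% chance that X falls in this range.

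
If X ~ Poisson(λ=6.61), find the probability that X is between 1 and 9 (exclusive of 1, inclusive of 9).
0.857497

We have X ~ Poisson(λ=6.61).

To find P(1 < X ≤ 9), we use:
P(1 < X ≤ 9) = P(X ≤ 9) - P(X ≤ 1)
                 = F(9) - F(1)
                 = 0.867746 - 0.010249
                 = 0.857497

So there's approximately a 85.7% chance that X falls in this range.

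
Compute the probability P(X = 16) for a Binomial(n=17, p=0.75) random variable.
0.042596

We have X ~ Binomial(n=17, p=0.75).

For a Binomial distribution, the PMF gives us the probability of each outcome.

Using the PMF formula:
P(X = 16) = 0.042596

Rounded to 4 decimal places: 0.0426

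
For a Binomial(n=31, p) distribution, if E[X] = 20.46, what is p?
p = 0.66

For a Binomial(n, p) distribution:
E[X] = n × p

Given n = 31 and E[X] = 20.46:
20.46 = 31 × p
p = 20.46 / 31 = 0.66

Verification: Binomial(31, 0.66) has E[X] = 20.46 ✓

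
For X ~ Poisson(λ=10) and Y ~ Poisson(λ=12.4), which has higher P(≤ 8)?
X has higher probability (P(X ≤ 8) = 0.3328 > P(Y ≤ 8) = 0.1305)

Compute P(≤ 8) for each distribution:

X ~ Poisson(λ=10):
P(X ≤ 8) = 0.3328

Y ~ Poisson(λ=12.4):
P(Y ≤ 8) = 0.1305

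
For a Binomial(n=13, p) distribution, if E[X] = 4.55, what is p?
p = 0.35

For a Binomial(n, p) distribution:
E[X] = n × p

Given n = 13 and E[X] = 4.55:
4.55 = 13 × p
p = 4.55 / 13 = 0.35

Verification: Binomial(13, 0.35) has E[X] = 4.55 ✓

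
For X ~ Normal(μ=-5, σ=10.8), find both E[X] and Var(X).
E[X] = -5.0000, Var(X) = 116.6400

We have X ~ Normal(μ=-5, σ=10.8).

For a Normal distribution with μ=-5, σ=10.8:

Expected value:
E[X] = -5.0000

Variance:
Var(X) = 116.6400

Standard deviation:
σ = √Var(X) = 10.8000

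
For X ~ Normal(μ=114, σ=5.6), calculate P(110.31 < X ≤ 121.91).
0.666128

We have X ~ Normal(μ=114, σ=5.6).

To find P(110.31 < X ≤ 121.91), we use:
P(110.31 < X ≤ 121.91) = P(X ≤ 121.91) - P(X ≤ 110.31)
                 = F(121.91) - F(110.31)
                 = 0.921099 - 0.254971
                 = 0.666128

So there's approximately a 66.6% chance that X falls in this range.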